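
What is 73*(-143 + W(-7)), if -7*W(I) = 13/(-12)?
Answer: -875927/84 ≈ -10428.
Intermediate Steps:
W(I) = 13/84 (W(I) = -13/(7*(-12)) = -13*(-1)/(7*12) = -1/7*(-13/12) = 13/84)
73*(-143 + W(-7)) = 73*(-143 + 13/84) = 73*(-11999/84) = -875927/84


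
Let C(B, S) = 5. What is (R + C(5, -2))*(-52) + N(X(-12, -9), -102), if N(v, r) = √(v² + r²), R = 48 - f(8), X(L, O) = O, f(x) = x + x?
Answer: -1924 + 3*√1165 ≈ -1821.6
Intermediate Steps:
f(x) = 2*x
R = 32 (R = 48 - 2*8 = 48 - 1*16 = 48 - 16 = 32)
N(v, r) = √(r² + v²)
(R + C(5, -2))*(-52) + N(X(-12, -9), -102) = (32 + 5)*(-52) + √((-102)² + (-9)²) = 37*(-52) + √(10404 + 81) = -1924 + √10485 = -1924 + 3*√1165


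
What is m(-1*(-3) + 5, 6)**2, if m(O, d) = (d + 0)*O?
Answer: 2304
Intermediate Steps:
m(O, d) = O*d (m(O, d) = d*O = O*d)
m(-1*(-3) + 5, 6)**2 = ((-1*(-3) + 5)*6)**2 = ((3 + 5)*6)**2 = (8*6)**2 = 48**2 = 2304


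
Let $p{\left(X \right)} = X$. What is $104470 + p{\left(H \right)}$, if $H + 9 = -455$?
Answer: $104006$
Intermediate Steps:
$H = -464$ ($H = -9 - 455 = -464$)
$104470 + p{\left(H \right)} = 104470 - 464 = 104006$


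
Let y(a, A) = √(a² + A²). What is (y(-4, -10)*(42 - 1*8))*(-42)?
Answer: -2856*√29 ≈ -15380.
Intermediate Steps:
y(a, A) = √(A² + a²)
(y(-4, -10)*(42 - 1*8))*(-42) = (√((-10)² + (-4)²)*(42 - 1*8))*(-42) = (√(100 + 16)*(42 - 8))*(-42) = (√116*34)*(-42) = ((2*√29)*34)*(-42) = (68*√29)*(-42) = -2856*√29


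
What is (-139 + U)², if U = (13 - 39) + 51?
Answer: 12996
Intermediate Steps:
U = 25 (U = -26 + 51 = 25)
(-139 + U)² = (-139 + 25)² = (-114)² = 12996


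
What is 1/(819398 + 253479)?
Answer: 1/1072877 ≈ 9.3207e-7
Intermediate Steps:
1/(819398 + 253479) = 1/1072877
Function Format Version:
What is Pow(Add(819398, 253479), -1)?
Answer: Rational(1, 1072877) ≈ 9.3207e-7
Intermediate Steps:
Pow(Add(819398, 253479), -1) = Pow(1072877, -1) = Rational(1, 1072877)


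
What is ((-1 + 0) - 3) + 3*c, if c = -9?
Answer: -31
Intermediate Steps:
((-1 + 0) - 3) + 3*c = ((-1 + 0) - 3) + 3*(-9) = (-1 - 3) - 27 = -4 - 27 = -31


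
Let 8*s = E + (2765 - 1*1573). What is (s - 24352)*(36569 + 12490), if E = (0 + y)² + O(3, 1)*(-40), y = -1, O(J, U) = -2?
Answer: -9495026037/8 ≈ -1.1869e+9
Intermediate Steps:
E = 81 (E = (0 - 1)² - 2*(-40) = (-1)² + 80 = 1 + 80 = 81)
s = 1273/8 (s = (81 + (2765 - 1*1573))/8 = (81 + (2765 - 1573))/8 = (81 + 1192)/8 = (⅛)*1273 = 1273/8 ≈ 159.13)
(s - 24352)*(36569 + 12490) = (1273/8 - 24352)*(36569 + 12490) = -193543/8*49059 = -9495026037/8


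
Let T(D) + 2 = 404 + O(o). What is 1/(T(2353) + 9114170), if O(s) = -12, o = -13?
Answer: 1/9114560 ≈ 1.0971e-7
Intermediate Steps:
T(D) = 390 (T(D) = -2 + (404 - 12) = -2 + 392 = 390)
1/(T(2353) + 9114170) = 1/(390 + 9114170) = 1/9114560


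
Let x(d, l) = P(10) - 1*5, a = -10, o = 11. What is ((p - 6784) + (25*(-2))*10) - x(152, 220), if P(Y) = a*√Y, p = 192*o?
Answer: -5167 + 10*√10 ≈ -5135.4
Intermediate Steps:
p = 2112 (p = 192*11 = 2112)
P(Y) = -10*√Y
x(d, l) = -5 - 10*√10 (x(d, l) = -10*√10 - 1*5 = -10*√10 - 5 = -5 - 10*√10)
((p - 6784) + (25*(-2))*10) - x(152, 220) = ((2112 - 6784) + (25*(-2))*10) - (-5 - 10*√10) = (-4672 - 50*10) + (5 + 10*√10) = (-4672 - 500) + (5 + 10*√10) = -5172 + (5 + 10*√10) = -5167 + 10*√10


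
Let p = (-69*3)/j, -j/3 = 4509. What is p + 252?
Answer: 378779/1503 ≈ 252.02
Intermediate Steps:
j = -13527 (j = -3*4509 = -13527)
p = 23/1503 (p = -69*3/(-13527) = -207*(-1/13527) = 23/1503 ≈ 0.015303)
p + 252 = 23/1503 + 252 = 378779/1503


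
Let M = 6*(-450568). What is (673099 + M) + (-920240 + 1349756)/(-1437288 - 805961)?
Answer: -4554489063457/2243249 ≈ -2.0303e+6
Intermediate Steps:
M = -2703408
(673099 + M) + (-920240 + 1349756)/(-1437288 - 805961) = (673099 - 2703408) + (-920240 + 1349756)/(-1437288 - 805961) = -2030309 + 429516/(-2243249) = -2030309 + 429516*(-1/2243249) = -2030309 - 429516/2243249 = -4554489063457/2243249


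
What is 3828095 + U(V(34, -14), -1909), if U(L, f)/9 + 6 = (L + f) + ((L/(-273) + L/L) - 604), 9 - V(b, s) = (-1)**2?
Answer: 346300931/91 ≈ 3.8055e+6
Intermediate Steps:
V(b, s) = 8 (V(b, s) = 9 - 1*(-1)**2 = 9 - 1*1 = 9 - 1 = 8)
U(L, f) = -5481 + 9*f + 816*L/91 (U(L, f) = -54 + 9*((L + f) + ((L/(-273) + L/L) - 604)) = -54 + 9*((L + f) + ((L*(-1/273) + 1) - 604)) = -54 + 9*((L + f) + ((-L/273 + 1) - 604)) = -54 + 9*((L + f) + ((1 - L/273) - 604)) = -54 + 9*((L + f) + (-603 - L/273)) = -54 + 9*(-603 + f + 272*L/273) = -54 + (-5427 + 9*f + 816*L/91) = -5481 + 9*f + 816*L/91)
3828095 + U(V(34, -14), -1909) = 3828095 + (-5481 + 9*(-1909) + (816/91)*8) = 3828095 + (-5481 - 17181 + 6528/91) = 3828095 - 2055714/91 = 346300931/91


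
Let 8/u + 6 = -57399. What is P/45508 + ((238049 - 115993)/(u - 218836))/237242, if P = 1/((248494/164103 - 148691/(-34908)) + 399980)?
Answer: -230614874370541284904873022/98095407469451678658638656862745 ≈ -2.3509e-6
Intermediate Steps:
u = -8/57405 (u = 8/(-6 - 57399) = 8/(-57405) = 8*(-1/57405) = -8/57405 ≈ -0.00013936)
P = 636500836/254591279390805 (P = 1/((248494*(1/164103) - 148691*(-1/34908)) + 399980) = 1/((248494/164103 + 148691/34908) + 399980) = 1/(3675007525/636500836 + 399980) = 1/(254591279390805/636500836) = 636500836/254591279390805 ≈ 2.5001e-6)
P/45508 + ((238049 - 115993)/(u - 218836))/237242 = (636500836/254591279390805)/45508 + ((238049 - 115993)/(-8/57405 - 218836))/237242 = (636500836/254591279390805)*(1/45508) + (122056/(-12562280588/57405))*(1/237242) = 159125209/2896484985629188485 + (122056*(-57405/12562280588))*(1/237242) = 159125209/2896484985629188485 - 159241470/285506377*1/237242 = 159125209/2896484985629188485 - 79620735/33867051946117 = -230614874370541284904873022/98095407469451678658638656862745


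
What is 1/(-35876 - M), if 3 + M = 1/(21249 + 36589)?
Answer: -57838/2074822575 ≈ -2.7876e-5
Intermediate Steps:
M = -173513/57838 (M = -3 + 1/(21249 + 36589) = -3 + 1/57838 = -173513/57838 ≈ -3.0000)
1/(-35876 - M) = 1/(-35876 - 1*(-173513/57838)) = 1/(-35876 + 173513/57838) = 1/(-2074822575/57838) = -57838/2074822575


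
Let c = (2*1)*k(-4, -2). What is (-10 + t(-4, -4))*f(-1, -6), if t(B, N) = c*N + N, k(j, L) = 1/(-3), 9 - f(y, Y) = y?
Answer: -340/3 ≈ -113.33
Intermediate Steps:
f(y, Y) = 9 - y
k(j, L) = -⅓
c = -⅔ (c = (2*1)*(-⅓) = 2*(-⅓) = -⅔ ≈ -0.66667)
t(B, N) = N/3 (t(B, N) = -2*N/3 + N = N/3)
(-10 + t(-4, -4))*f(-1, -6) = (-10 + (⅓)*(-4))*(9 - 1*(-1)) = (-10 - 4/3)*(9 + 1) = -34/3*10 = -340/3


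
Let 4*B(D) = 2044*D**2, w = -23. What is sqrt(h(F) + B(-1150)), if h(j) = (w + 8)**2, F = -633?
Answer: 5*sqrt(27031909) ≈ 25996.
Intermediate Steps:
h(j) = 225 (h(j) = (-23 + 8)**2 = (-15)**2 = 225)
B(D) = 511*D**2 (B(D) = (2044*D**2)/4 = 511*D**2)
sqrt(h(F) + B(-1150)) = sqrt(225 + 511*(-1150)**2) = sqrt(225 + 511*1322500) = sqrt(225 + 675797500) = sqrt(675797725) = 5*sqrt(27031909)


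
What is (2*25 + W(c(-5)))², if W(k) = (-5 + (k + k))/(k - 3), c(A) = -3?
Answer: 96721/36 ≈ 2686.7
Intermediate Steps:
W(k) = (-5 + 2*k)/(-3 + k)
(2*25 + W(c(-5)))² = (2*25 + (-5 + 2*(-3))/(-3 - 3))² = (50 + (-5 - 6)/(-6))² = (50 - ⅙*(-11))² = (50 + 11/6)² = (311/6)² = 96721/36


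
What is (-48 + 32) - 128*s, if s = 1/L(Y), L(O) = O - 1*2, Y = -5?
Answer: 16/7 ≈ 2.2857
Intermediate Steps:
L(O) = -2 + O (L(O) = O - 2 = -2 + O)
s = -⅐ (s = 1/(-2 - 5) = 1/(-7) = -⅐ ≈ -0.14286)
(-48 + 32) - 128*s = (-48 + 32) - 128*(-⅐) = -16 + 128/7 = 16/7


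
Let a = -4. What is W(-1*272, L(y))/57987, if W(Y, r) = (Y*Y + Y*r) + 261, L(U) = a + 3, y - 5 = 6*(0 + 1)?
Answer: 24839/19329 ≈ 1.2851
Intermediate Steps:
y = 11 (y = 5 + 6*(0 + 1) = 5 + 6*1 = 5 + 6 = 11)
L(U) = -1 (L(U) = -4 + 3 = -1)
W(Y, r) = 261 + Y**2 + Y*r (W(Y, r) = (Y**2 + Y*r) + 261 = 261 + Y**2 + Y*r)
W(-1*272, L(y))/57987 = (261 + (-1*272)**2 - 1*272*(-1))/57987 = (261 + (-272)**2 - 272*(-1))*(1/57987) = (261 + 73984 + 272)*(1/57987) = 74517*(1/57987) = 24839/19329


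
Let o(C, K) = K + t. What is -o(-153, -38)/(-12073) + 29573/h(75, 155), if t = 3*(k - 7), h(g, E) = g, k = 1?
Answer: 357030629/905475 ≈ 394.30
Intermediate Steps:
t = -18 (t = 3*(1 - 7) = 3*(-6) = -18)
o(C, K) = -18 + K (o(C, K) = K - 18 = -18 + K)
-o(-153, -38)/(-12073) + 29573/h(75, 155) = -(-18 - 38)/(-12073) + 29573/75 = -1*(-56)*(-1/12073) + 29573*(1/75) = 56*(-1/12073) + 29573/75 = -56/12073 + 29573/75 = 357030629/905475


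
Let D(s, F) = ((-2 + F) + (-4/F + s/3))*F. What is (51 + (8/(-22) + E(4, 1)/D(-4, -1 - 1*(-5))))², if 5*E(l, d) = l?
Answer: 7573504/3025 ≈ 2503.6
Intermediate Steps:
E(l, d) = l/5
D(s, F) = F*(-2 + F - 4/F + s/3) (D(s, F) = ((-2 + F) + (-4/F + s*(⅓)))*F = ((-2 + F) + (-4/F + s/3))*F = (-2 + F - 4/F + s/3)*F = F*(-2 + F - 4/F + s/3))
(51 + (8/(-22) + E(4, 1)/D(-4, -1 - 1*(-5))))² = (51 + (8/(-22) + ((⅕)*4)/(-4 + (-1 - 1*(-5))² - 2*(-1 - 1*(-5)) + (⅓)*(-1 - 1*(-5))*(-4))))² = (51 + (8*(-1/22) + 4/(5*(-4 + (-1 + 5)² - 2*(-1 + 5) + (⅓)*(-1 + 5)*(-4)))))² = (51 + (-4/11 + 4/(5*(-4 + 4² - 2*4 + (⅓)*4*(-4)))))² = (51 + (-4/11 + 4/(5*(-4 + 16 - 8 - 16/3))))² = (51 + (-4/11 + 4/(5*(-4/3))))² = (51 + (-4/11 + (⅘)*(-¾)))² = (51 + (-4/11 - ⅗))² = (51 - 53/55)² = (2752/55)² = 7573504/3025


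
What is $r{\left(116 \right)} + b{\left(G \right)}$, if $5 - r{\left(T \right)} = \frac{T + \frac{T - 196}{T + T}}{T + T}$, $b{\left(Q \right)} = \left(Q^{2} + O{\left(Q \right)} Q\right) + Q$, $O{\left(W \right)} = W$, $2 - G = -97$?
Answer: $\frac{66289307}{3364} \approx 19706.0$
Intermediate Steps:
$G = 99$ ($G = 2 - -97 = 2 + 97 = 99$)
$b{\left(Q \right)} = Q + 2 Q^{2}$ ($b{\left(Q \right)} = \left(Q^{2} + Q Q\right) + Q = \left(Q^{2} + Q^{2}\right) + Q = 2 Q^{2} + Q = Q + 2 Q^{2}$)
$r{\left(T \right)} = 5 - \frac{T + \frac{-196 + T}{2 T}}{2 T}$ ($r{\left(T \right)} = 5 - \frac{T + \frac{T - 196}{T + T}}{T + T} = 5 - \frac{T + \frac{-196 + T}{2 T}}{2 T}$)
$r{\left(116 \right)} + b{\left(G \right)} = \frac{196 - 116 + 18 \cdot 116^{2}}{4 \cdot 13456} + 99 \left(1 + 2 \cdot 99\right) = \frac{1}{4} \cdot \frac{1}{13456} \left(196 - 116 + 18 \cdot 13456\right) + 99 \left(1 + 198\right) = \frac{1}{4} \cdot \frac{1}{13456} \left(196 - 116 + 242208\right) + 99 \cdot 199 = \frac{1}{4} \cdot \frac{1}{13456} \cdot 242288 + 19701 = \frac{15143}{3364} + 19701 = \frac{66289307}{3364}$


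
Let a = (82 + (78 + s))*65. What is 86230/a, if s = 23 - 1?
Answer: 8623/1183 ≈ 7.2891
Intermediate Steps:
s = 22
a = 11830 (a = (82 + (78 + 22))*65 = (82 + 100)*65 = 182*65 = 11830)
86230/a = 86230/11830 = 86230*(1/11830) = 8623/1183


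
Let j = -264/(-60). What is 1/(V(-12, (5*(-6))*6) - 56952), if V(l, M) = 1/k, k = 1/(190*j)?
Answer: -1/56116 ≈ -1.7820e-5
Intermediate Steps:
j = 22/5 (j = -264*(-1/60) = 22/5 ≈ 4.4000)
k = 1/836 (k = 1/(190*(22/5)) = (1/190)*(5/22) = 1/836 ≈ 0.0011962)
V(l, M) = 836 (V(l, M) = 1/(1/836) = 836)
1/(V(-12, (5*(-6))*6) - 56952) = 1/(836 - 56952) = 1/(-56116) = -1/56116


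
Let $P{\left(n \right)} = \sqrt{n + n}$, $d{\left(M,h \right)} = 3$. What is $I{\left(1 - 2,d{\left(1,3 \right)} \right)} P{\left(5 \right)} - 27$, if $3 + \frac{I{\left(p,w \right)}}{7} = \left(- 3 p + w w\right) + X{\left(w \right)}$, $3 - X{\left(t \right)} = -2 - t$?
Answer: $-27 + 119 \sqrt{10} \approx 349.31$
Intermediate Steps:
$X{\left(t \right)} = 5 + t$ ($X{\left(t \right)} = 3 - \left(-2 - t\right) = 3 + \left(2 + t\right) = 5 + t$)
$I{\left(p,w \right)} = 14 - 21 p + 7 w + 7 w^{2}$ ($I{\left(p,w \right)} = -21 + 7 \left(\left(- 3 p + w w\right) + \left(5 + w\right)\right) = -21 + 7 \left(\left(- 3 p + w^{2}\right) + \left(5 + w\right)\right) = -21 + 7 \left(\left(w^{2} - 3 p\right) + \left(5 + w\right)\right) = -21 + 7 \left(5 + w + w^{2} - 3 p\right) = -21 + \left(35 - 21 p + 7 w + 7 w^{2}\right) = 14 - 21 p + 7 w + 7 w^{2}$)
$P{\left(n \right)} = \sqrt{2} \sqrt{n}$ ($P{\left(n \right)} = \sqrt{2 n} = \sqrt{2} \sqrt{n}$)
$I{\left(1 - 2,d{\left(1,3 \right)} \right)} P{\left(5 \right)} - 27 = \left(14 - 21 \left(1 - 2\right) + 7 \cdot 3 + 7 \cdot 3^{2}\right) \sqrt{2} \sqrt{5} - 27 = \left(14 - -21 + 21 + 7 \cdot 9\right) \sqrt{10} - 27 = \left(14 + 21 + 21 + 63\right) \sqrt{10} - 27 = 119 \sqrt{10} - 27 = -27 + 119 \sqrt{10}$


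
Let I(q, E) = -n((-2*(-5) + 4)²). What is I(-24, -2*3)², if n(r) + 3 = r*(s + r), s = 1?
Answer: 1490654881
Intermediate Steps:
n(r) = -3 + r*(1 + r)
I(q, E) = -38609 (I(q, E) = -(-3 + (-2*(-5) + 4)² + ((-2*(-5) + 4)²)²) = -(-3 + (10 + 4)² + ((10 + 4)²)²) = -(-3 + 14² + (14²)²) = -(-3 + 196 + 196²) = -(-3 + 196 + 38416) = -1*38609 = -38609)
I(-24, -2*3)² = (-38609)² = 1490654881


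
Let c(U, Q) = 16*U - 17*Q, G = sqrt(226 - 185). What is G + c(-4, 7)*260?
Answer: -47580 + sqrt(41) ≈ -47574.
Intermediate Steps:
G = sqrt(41) ≈ 6.4031
c(U, Q) = -17*Q + 16*U
G + c(-4, 7)*260 = sqrt(41) + (-17*7 + 16*(-4))*260 = sqrt(41) + (-119 - 64)*260 = sqrt(41) - 183*260 = sqrt(41) - 47580 = -47580 + sqrt(41)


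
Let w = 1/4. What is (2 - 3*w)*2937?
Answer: 14685/4 ≈ 3671.3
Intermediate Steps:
w = 1/4 (w = 1*(1/4) = 1/4 ≈ 0.25000)
(2 - 3*w)*2937 = (2 - 3*1/4)*2937 = (2 - 3/4)*2937 = (5/4)*2937 = 14685/4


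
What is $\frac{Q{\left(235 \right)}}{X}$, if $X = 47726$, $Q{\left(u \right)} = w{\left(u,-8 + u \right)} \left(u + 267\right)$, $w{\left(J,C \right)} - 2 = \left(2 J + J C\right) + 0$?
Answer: $\frac{13508067}{23863} \approx 566.07$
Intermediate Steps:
$w{\left(J,C \right)} = 2 + 2 J + C J$ ($w{\left(J,C \right)} = 2 + \left(\left(2 J + J C\right) + 0\right) = 2 + \left(\left(2 J + C J\right) + 0\right) = 2 + \left(2 J + C J\right) = 2 + 2 J + C J$)
$Q{\left(u \right)} = \left(267 + u\right) \left(2 + 2 u + u \left(-8 + u\right)\right)$ ($Q{\left(u \right)} = \left(2 + 2 u + \left(-8 + u\right) u\right) \left(u + 267\right) = \left(2 + 2 u + u \left(-8 + u\right)\right) \left(267 + u\right) = \left(267 + u\right) \left(2 + 2 u + u \left(-8 + u\right)\right)$)
$\frac{Q{\left(235 \right)}}{X} = \frac{\left(267 + 235\right) \left(2 + 2 \cdot 235 + 235 \left(-8 + 235\right)\right)}{47726} = 502 \left(2 + 470 + 235 \cdot 227\right) \frac{1}{47726} = 502 \left(2 + 470 + 53345\right) \frac{1}{47726} = 502 \cdot 53817 \cdot \frac{1}{47726} = 27016134 \cdot \frac{1}{47726} = \frac{13508067}{23863}$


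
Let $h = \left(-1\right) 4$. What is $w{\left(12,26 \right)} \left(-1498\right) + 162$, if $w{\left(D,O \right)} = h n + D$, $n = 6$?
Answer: $18138$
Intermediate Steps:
$h = -4$
$w{\left(D,O \right)} = -24 + D$ ($w{\left(D,O \right)} = \left(-4\right) 6 + D = -24 + D$)
$w{\left(12,26 \right)} \left(-1498\right) + 162 = \left(-24 + 12\right) \left(-1498\right) + 162 = \left(-12\right) \left(-1498\right) + 162 = 17976 + 162 = 18138$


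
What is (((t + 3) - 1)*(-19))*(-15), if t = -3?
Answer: -285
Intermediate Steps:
(((t + 3) - 1)*(-19))*(-15) = (((-3 + 3) - 1)*(-19))*(-15) = ((0 - 1)*(-19))*(-15) = -1*(-19)*(-15) = 19*(-15) = -285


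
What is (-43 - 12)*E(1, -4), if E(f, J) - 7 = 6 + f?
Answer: -770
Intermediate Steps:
E(f, J) = 13 + f (E(f, J) = 7 + (6 + f) = 13 + f)
(-43 - 12)*E(1, -4) = (-43 - 12)*(13 + 1) = -55*14 = -770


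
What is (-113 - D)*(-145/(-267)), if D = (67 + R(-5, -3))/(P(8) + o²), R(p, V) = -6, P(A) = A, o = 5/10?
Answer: -576085/8811 ≈ -65.382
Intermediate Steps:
o = ½ (o = 5*(⅒) = ½ ≈ 0.50000)
D = 244/33 (D = (67 - 6)/(8 + (½)²) = 61/(8 + ¼) = 61/(33/4) = 61*(4/33) = 244/33 ≈ 7.3939)
(-113 - D)*(-145/(-267)) = (-113 - 1*244/33)*(-145/(-267)) = (-113 - 244/33)*(-145*(-1/267)) = -3973/33*145/267 = -576085/8811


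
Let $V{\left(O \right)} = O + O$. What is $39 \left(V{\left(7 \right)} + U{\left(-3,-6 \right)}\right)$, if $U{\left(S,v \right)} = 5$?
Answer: $741$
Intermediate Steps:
$V{\left(O \right)} = 2 O$
$39 \left(V{\left(7 \right)} + U{\left(-3,-6 \right)}\right) = 39 \left(2 \cdot 7 + 5\right) = 39 \left(14 + 5\right) = 39 \cdot 19 = 741$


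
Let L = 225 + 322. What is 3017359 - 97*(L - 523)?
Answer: 3015031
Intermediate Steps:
L = 547
3017359 - 97*(L - 523) = 3017359 - 97*(547 - 523) = 3017359 - 97*24 = 3017359 - 1*2328 = 3017359 - 2328 = 3015031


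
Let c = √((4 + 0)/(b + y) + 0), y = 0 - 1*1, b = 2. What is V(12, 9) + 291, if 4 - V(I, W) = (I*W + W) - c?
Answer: 180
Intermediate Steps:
y = -1 (y = 0 - 1 = -1)
c = 2 (c = √((4 + 0)/(2 - 1) + 0) = √(4/1 + 0) = √(4*1 + 0) = √(4 + 0) = √4 = 2)
V(I, W) = 6 - W - I*W (V(I, W) = 4 - ((I*W + W) - 1*2) = 4 - ((W + I*W) - 2) = 4 - (-2 + W + I*W) = 4 + (2 - W - I*W) = 6 - W - I*W)
V(12, 9) + 291 = (6 - 1*9 - 1*12*9) + 291 = (6 - 9 - 108) + 291 = -111 + 291 = 180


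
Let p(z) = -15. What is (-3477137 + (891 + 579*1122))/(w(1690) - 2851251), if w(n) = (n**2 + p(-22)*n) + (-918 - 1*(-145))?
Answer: 1413304/10637 ≈ 132.87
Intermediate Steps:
w(n) = -773 + n**2 - 15*n (w(n) = (n**2 - 15*n) + (-918 - 1*(-145)) = (n**2 - 15*n) + (-918 + 145) = (n**2 - 15*n) - 773 = -773 + n**2 - 15*n)
(-3477137 + (891 + 579*1122))/(w(1690) - 2851251) = (-3477137 + (891 + 579*1122))/((-773 + 1690**2 - 15*1690) - 2851251) = (-3477137 + (891 + 649638))/((-773 + 2856100 - 25350) - 2851251) = (-3477137 + 650529)/(2829977 - 2851251) = -2826608/(-21274) = -2826608*(-1/21274) = 1413304/10637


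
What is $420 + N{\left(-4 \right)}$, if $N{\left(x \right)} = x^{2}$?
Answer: $436$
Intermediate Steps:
$420 + N{\left(-4 \right)} = 420 + \left(-4\right)^{2} = 420 + 16 = 436$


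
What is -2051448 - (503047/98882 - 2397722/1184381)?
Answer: -240253561910898919/117113962042 ≈ -2.0515e+6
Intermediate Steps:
-2051448 - (503047/98882 - 2397722/1184381) = -2051448 - 1*358707762103/117113962042 = -2051448 - 358707762103/117113962042 = -240253561910898919/117113962042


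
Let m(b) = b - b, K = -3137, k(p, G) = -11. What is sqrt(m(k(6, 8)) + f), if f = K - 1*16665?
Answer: I*sqrt(19802) ≈ 140.72*I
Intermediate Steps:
m(b) = 0
f = -19802 (f = -3137 - 1*16665 = -3137 - 16665 = -19802)
sqrt(m(k(6, 8)) + f) = sqrt(0 - 19802) = sqrt(-19802) = I*sqrt(19802)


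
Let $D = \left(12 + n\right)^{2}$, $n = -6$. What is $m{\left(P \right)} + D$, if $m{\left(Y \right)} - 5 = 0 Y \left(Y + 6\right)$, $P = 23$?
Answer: $41$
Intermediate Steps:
$D = 36$ ($D = \left(12 - 6\right)^{2} = 6^{2} = 36$)
$m{\left(Y \right)} = 5$ ($m{\left(Y \right)} = 5 + 0 Y \left(Y + 6\right) = 5 + 0 Y \left(6 + Y\right) = 5 + 0 = 5$)
$m{\left(P \right)} + D = 5 + 36 = 41$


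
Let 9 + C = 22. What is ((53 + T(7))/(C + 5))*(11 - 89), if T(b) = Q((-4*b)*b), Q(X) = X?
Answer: 1859/3 ≈ 619.67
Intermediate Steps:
C = 13 (C = -9 + 22 = 13)
T(b) = -4*b² (T(b) = (-4*b)*b = -4*b²)
((53 + T(7))/(C + 5))*(11 - 89) = ((53 - 4*7²)/(13 + 5))*(11 - 89) = ((53 - 4*49)/18)*(-78) = ((53 - 196)*(1/18))*(-78) = -143*1/18*(-78) = -143/18*(-78) = 1859/3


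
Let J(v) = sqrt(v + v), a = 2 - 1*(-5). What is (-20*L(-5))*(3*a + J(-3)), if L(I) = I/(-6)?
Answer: -350 - 50*I*sqrt(6)/3 ≈ -350.0 - 40.825*I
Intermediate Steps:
a = 7 (a = 2 + 5 = 7)
L(I) = -I/6 (L(I) = I*(-1/6) = -I/6)
J(v) = sqrt(2)*sqrt(v) (J(v) = sqrt(2*v) = sqrt(2)*sqrt(v))
(-20*L(-5))*(3*a + J(-3)) = (-(-10)*(-5)/3)*(3*7 + sqrt(2)*sqrt(-3)) = (-20*5/6)*(21 + sqrt(2)*(I*sqrt(3))) = -50*(21 + I*sqrt(6))/3 = -350 - 50*I*sqrt(6)/3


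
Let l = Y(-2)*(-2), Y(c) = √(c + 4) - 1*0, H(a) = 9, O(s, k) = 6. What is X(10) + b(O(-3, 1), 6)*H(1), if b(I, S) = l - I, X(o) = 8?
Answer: -46 - 18*√2 ≈ -71.456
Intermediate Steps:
Y(c) = √(4 + c) (Y(c) = √(4 + c) + 0 = √(4 + c))
l = -2*√2 (l = √(4 - 2)*(-2) = √2*(-2) = -2*√2 ≈ -2.8284)
b(I, S) = -I - 2*√2 (b(I, S) = -2*√2 - I = -I - 2*√2)
X(10) + b(O(-3, 1), 6)*H(1) = 8 + (-1*6 - 2*√2)*9 = 8 + (-6 - 2*√2)*9 = 8 + (-54 - 18*√2) = -46 - 18*√2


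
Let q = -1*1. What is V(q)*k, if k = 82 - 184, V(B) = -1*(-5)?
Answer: -510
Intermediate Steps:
q = -1
V(B) = 5
k = -102
V(q)*k = 5*(-102) = -510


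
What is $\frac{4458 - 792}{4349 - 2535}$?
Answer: $\frac{1833}{907} \approx 2.0209$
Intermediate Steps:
$\frac{4458 - 792}{4349 - 2535} = \frac{3666}{4349 - 2535} = \frac{3666}{1814} = 3666 \cdot \frac{1}{1814} = \frac{1833}{907}$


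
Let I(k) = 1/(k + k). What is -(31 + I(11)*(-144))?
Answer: -269/11 ≈ -24.455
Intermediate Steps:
I(k) = 1/(2*k)
-(31 + I(11)*(-144)) = -(31 + ((½)/11)*(-144)) = -(31 + ((½)*(1/11))*(-144)) = -(31 + (1/22)*(-144)) = -(31 - 72/11) = -1*269/11 = -269/11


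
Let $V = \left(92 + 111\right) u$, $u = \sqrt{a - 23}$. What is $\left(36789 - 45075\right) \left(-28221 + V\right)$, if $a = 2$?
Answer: $233839206 - 1682058 i \sqrt{21} \approx 2.3384 \cdot 10^{8} - 7.7082 \cdot 10^{6} i$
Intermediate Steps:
$u = i \sqrt{21}$ ($u = \sqrt{2 - 23} = \sqrt{-21} = i \sqrt{21} \approx 4.5826 i$)
$V = 203 i \sqrt{21}$ ($V = \left(92 + 111\right) i \sqrt{21} = 203 i \sqrt{21} \approx 930.26 i$)
$\left(36789 - 45075\right) \left(-28221 + V\right) = \left(36789 - 45075\right) \left(-28221 + 203 i \sqrt{21}\right) = - 8286 \left(-28221 + 203 i \sqrt{21}\right) = 233839206 - 1682058 i \sqrt{21}$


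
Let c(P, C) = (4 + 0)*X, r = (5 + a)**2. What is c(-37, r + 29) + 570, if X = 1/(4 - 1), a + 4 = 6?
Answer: 1714/3 ≈ 571.33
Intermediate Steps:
a = 2 (a = -4 + 6 = 2)
r = 49 (r = (5 + 2)**2 = 7**2 = 49)
X = 1/3 ≈ 0.33333
c(P, C) = 4/3 (c(P, C) = (4 + 0)*(1/3) = 4*(1/3) = 4/3)
c(-37, r + 29) + 570 = 4/3 + 570 = 1714/3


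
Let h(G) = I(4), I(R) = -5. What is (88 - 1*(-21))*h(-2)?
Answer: -545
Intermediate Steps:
h(G) = -5
(88 - 1*(-21))*h(-2) = (88 - 1*(-21))*(-5) = (88 + 21)*(-5) = 109*(-5) = -545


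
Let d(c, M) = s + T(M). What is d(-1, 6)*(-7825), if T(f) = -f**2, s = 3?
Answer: 258225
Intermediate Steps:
d(c, M) = 3 - M**2
d(-1, 6)*(-7825) = (3 - 1*6**2)*(-7825) = (3 - 1*36)*(-7825) = (3 - 36)*(-7825) = -33*(-7825) = 258225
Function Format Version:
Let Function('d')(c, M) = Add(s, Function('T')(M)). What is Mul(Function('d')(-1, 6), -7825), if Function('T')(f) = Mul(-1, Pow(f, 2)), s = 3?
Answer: 258225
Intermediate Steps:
Function('d')(c, M) = Add(3, Mul(-1, Pow(M, 2)))
Mul(Function('d')(-1, 6), -7825) = Mul(Add(3, Mul(-1, Pow(6, 2))), -7825) = Mul(Add(3, Mul(-1, 36)), -7825) = Mul(Add(3, -36), -7825) = Mul(-33, -7825) = 258225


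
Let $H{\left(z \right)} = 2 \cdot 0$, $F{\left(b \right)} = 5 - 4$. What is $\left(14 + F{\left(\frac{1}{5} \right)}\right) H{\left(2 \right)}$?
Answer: $0$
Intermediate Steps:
$F{\left(b \right)} = 1$
$H{\left(z \right)} = 0$
$\left(14 + F{\left(\frac{1}{5} \right)}\right) H{\left(2 \right)} = \left(14 + 1\right) 0 = 15 \cdot 0 = 0$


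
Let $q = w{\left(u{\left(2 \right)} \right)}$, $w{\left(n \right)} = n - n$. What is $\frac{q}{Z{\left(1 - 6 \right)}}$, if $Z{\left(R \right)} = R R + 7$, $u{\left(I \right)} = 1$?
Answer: $0$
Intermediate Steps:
$Z{\left(R \right)} = 7 + R^{2}$ ($Z{\left(R \right)} = R^{2} + 7 = 7 + R^{2}$)
$w{\left(n \right)} = 0$
$q = 0$
$\frac{q}{Z{\left(1 - 6 \right)}} = \frac{0}{7 + \left(1 - 6\right)^{2}} = \frac{0}{7 + \left(-5\right)^{2}} = \frac{0}{7 + 25} = \frac{0}{32} = 0 \cdot \frac{1}{32} = 0$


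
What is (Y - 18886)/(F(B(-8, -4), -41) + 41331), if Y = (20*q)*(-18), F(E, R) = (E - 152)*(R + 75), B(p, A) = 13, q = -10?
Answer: -15286/36605 ≈ -0.41759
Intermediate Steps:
F(E, R) = (-152 + E)*(75 + R)
Y = 3600 (Y = (20*(-10))*(-18) = -200*(-18) = 3600)
(Y - 18886)/(F(B(-8, -4), -41) + 41331) = (3600 - 18886)/((-11400 - 152*(-41) + 75*13 + 13*(-41)) + 41331) = -15286/((-11400 + 6232 + 975 - 533) + 41331) = -15286/(-4726 + 41331) = -15286/36605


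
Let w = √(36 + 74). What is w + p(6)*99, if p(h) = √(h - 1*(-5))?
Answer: √110 + 99*√11 ≈ 338.83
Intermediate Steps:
p(h) = √(5 + h) (p(h) = √(h + 5) = √(5 + h))
w = √110 ≈ 10.488
w + p(6)*99 = √110 + √(5 + 6)*99 = √110 + √11*99 = √110 + 99*√11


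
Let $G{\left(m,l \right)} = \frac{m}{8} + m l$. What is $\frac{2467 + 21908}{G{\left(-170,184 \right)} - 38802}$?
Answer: $- \frac{32500}{93471} \approx -0.3477$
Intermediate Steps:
$G{\left(m,l \right)} = \frac{m}{8} + l m$ ($G{\left(m,l \right)} = m \frac{1}{8} + l m = \frac{m}{8} + l m$)
$\frac{2467 + 21908}{G{\left(-170,184 \right)} - 38802} = \frac{2467 + 21908}{- 170 \left(\frac{1}{8} + 184\right) - 38802} = \frac{24375}{\left(-170\right) \frac{1473}{8} - 38802} = \frac{24375}{- \frac{125205}{4} - 38802} = \frac{24375}{- \frac{280413}{4}} = 24375 \left(- \frac{4}{280413}\right) = - \frac{32500}{93471}$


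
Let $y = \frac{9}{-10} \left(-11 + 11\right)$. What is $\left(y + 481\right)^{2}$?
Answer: $231361$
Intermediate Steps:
$y = 0$ ($y = 9 \left(- \frac{1}{10}\right) 0 = \left(- \frac{9}{10}\right) 0 = 0$)
$\left(y + 481\right)^{2} = \left(0 + 481\right)^{2} = 481^{2} = 231361$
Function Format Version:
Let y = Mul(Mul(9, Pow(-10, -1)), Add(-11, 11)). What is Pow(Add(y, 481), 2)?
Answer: 231361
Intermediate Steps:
y = 0 (y = Mul(Mul(9, Rational(-1, 10)), 0) = Mul(Rational(-9, 10), 0) = 0)
Pow(Add(y, 481), 2) = Pow(Add(0, 481), 2) = Pow(481, 2) = 231361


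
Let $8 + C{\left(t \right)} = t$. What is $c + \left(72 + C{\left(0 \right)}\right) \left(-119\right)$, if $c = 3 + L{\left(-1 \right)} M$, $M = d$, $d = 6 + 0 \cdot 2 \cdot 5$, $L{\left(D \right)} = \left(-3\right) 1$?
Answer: $-7631$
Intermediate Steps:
$L{\left(D \right)} = -3$
$C{\left(t \right)} = -8 + t$
$d = 6$ ($d = 6 + 0 \cdot 5 = 6 + 0 = 6$)
$M = 6$
$c = -15$ ($c = 3 - 18 = -15$)
$c + \left(72 + C{\left(0 \right)}\right) \left(-119\right) = -15 + \left(72 + \left(-8 + 0\right)\right) \left(-119\right) = -15 + \left(72 - 8\right) \left(-119\right) = -15 + 64 \left(-119\right) = -15 - 7616 = -7631$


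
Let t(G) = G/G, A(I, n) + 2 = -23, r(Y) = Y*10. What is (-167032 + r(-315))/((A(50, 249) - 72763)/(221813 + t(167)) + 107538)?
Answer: -9437187537/5963340286 ≈ -1.5825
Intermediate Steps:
r(Y) = 10*Y
A(I, n) = -25 (A(I, n) = -2 - 23 = -25)
t(G) = 1
(-167032 + r(-315))/((A(50, 249) - 72763)/(221813 + t(167)) + 107538) = (-167032 + 10*(-315))/((-25 - 72763)/(221813 + 1) + 107538) = (-167032 - 3150)/(-72788/221814 + 107538) = -170182/(-72788*1/221814 + 107538) = -170182/(-36394/110907 + 107538) = -170182/11926680572/110907 = -170182*110907/11926680572 = -9437187537/5963340286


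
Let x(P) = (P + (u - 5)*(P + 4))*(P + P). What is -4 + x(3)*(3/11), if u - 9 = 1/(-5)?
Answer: 2444/55 ≈ 44.436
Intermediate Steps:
u = 44/5 (u = 9 + 1/(-5) = 9 - ⅕ = 44/5 ≈ 8.8000)
x(P) = 2*P*(76/5 + 24*P/5) (x(P) = (P + (44/5 - 5)*(P + 4))*(P + P) = (P + 19*(4 + P)/5)*(2*P) = (P + (76/5 + 19*P/5))*(2*P) = (76/5 + 24*P/5)*(2*P) = 2*P*(76/5 + 24*P/5))
-4 + x(3)*(3/11) = -4 + ((8/5)*3*(19 + 6*3))*(3/11) = -4 + ((8/5)*3*(19 + 18))*(3*(1/11)) = -4 + ((8/5)*3*37)*(3/11) = -4 + (888/5)*(3/11) = -4 + 2664/55 = 2444/55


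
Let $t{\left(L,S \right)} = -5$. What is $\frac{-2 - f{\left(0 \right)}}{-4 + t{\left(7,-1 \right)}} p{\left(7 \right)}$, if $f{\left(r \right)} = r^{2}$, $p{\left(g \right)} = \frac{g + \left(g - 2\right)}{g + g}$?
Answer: $\frac{4}{21} \approx 0.19048$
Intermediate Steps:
$p{\left(g \right)} = \frac{-2 + 2 g}{2 g}$ ($p{\left(g \right)} = \frac{g + \left(-2 + g\right)}{2 g} = \left(-2 + 2 g\right) \frac{1}{2 g} = \frac{-2 + 2 g}{2 g}$)
$\frac{-2 - f{\left(0 \right)}}{-4 + t{\left(7,-1 \right)}} p{\left(7 \right)} = \frac{-2 - 0^{2}}{-4 - 5} \frac{-1 + 7}{7} = \frac{-2 - 0}{-9} \cdot \frac{1}{7} \cdot 6 = - \frac{-2 + 0}{9} \cdot \frac{6}{7} = \left(- \frac{1}{9}\right) \left(-2\right) \frac{6}{7} = \frac{2}{9} \cdot \frac{6}{7} = \frac{4}{21}$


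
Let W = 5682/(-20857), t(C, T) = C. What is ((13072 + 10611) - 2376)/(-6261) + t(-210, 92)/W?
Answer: 4550320966/5929167 ≈ 767.45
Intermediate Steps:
W = -5682/20857 (W = 5682*(-1/20857) = -5682/20857 ≈ -0.27243)
((13072 + 10611) - 2376)/(-6261) + t(-210, 92)/W = ((13072 + 10611) - 2376)/(-6261) - 210/(-5682/20857) = (23683 - 2376)*(-1/6261) - 210*(-20857/5682) = 21307*(-1/6261) + 729995/947 = -21307/6261 + 729995/947 = 4550320966/5929167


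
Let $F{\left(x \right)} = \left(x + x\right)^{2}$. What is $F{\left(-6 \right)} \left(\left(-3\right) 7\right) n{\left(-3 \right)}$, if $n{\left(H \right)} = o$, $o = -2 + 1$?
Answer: $3024$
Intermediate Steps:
$o = -1$
$n{\left(H \right)} = -1$
$F{\left(x \right)} = 4 x^{2}$ ($F{\left(x \right)} = \left(2 x\right)^{2} = 4 x^{2}$)
$F{\left(-6 \right)} \left(\left(-3\right) 7\right) n{\left(-3 \right)} = 4 \left(-6\right)^{2} \left(\left(-3\right) 7\right) \left(-1\right) = 4 \cdot 36 \left(-21\right) \left(-1\right) = 144 \left(-21\right) \left(-1\right) = \left(-3024\right) \left(-1\right) = 3024$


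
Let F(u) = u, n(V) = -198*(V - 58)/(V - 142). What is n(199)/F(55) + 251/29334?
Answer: -24792719/2786730 ≈ -8.8967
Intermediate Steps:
n(V) = -198*(-58 + V)/(-142 + V)
n(199)/F(55) + 251/29334 = (198*(58 - 1*199)/(-142 + 199))/55 + 251/29334 = (198*(58 - 199)/57)*(1/55) + 251*(1/29334) = (198*(1/57)*(-141))*(1/55) + 251/29334 = -9306/19*1/55 + 251/29334 = -846/95 + 251/29334 = -24792719/2786730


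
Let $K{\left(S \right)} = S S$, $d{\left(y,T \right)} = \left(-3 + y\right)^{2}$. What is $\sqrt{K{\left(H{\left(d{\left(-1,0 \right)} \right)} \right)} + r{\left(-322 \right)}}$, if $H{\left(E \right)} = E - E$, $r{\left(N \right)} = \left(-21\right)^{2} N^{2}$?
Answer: $6762$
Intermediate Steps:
$r{\left(N \right)} = 441 N^{2}$
$H{\left(E \right)} = 0$
$K{\left(S \right)} = S^{2}$
$\sqrt{K{\left(H{\left(d{\left(-1,0 \right)} \right)} \right)} + r{\left(-322 \right)}} = \sqrt{0^{2} + 441 \left(-322\right)^{2}} = \sqrt{0 + 441 \cdot 103684} = \sqrt{0 + 45724644} = \sqrt{45724644} = 6762$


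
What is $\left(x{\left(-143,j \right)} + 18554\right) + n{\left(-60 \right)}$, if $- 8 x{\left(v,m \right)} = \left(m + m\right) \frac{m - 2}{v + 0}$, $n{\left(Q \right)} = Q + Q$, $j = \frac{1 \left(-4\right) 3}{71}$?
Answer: $\frac{1208035364}{65533} \approx 18434.0$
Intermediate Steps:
$j = - \frac{12}{71}$ ($j = \left(-4\right) 3 \cdot \frac{1}{71} = \left(-12\right) \frac{1}{71} = - \frac{12}{71} \approx -0.16901$)
$n{\left(Q \right)} = 2 Q$
$x{\left(v,m \right)} = - \frac{m \left(-2 + m\right)}{4 v}$ ($x{\left(v,m \right)} = - \frac{\left(m + m\right) \frac{m - 2}{v + 0}}{8} = - \frac{2 m \frac{-2 + m}{v}}{8} = - \frac{2 m \frac{1}{v} \left(-2 + m\right)}{8} = - \frac{m \left(-2 + m\right)}{4 v}$)
$\left(x{\left(-143,j \right)} + 18554\right) + n{\left(-60 \right)} = \left(\frac{1}{4} \left(- \frac{12}{71}\right) \frac{1}{-143} \left(2 - - \frac{12}{71}\right) + 18554\right) + 2 \left(-60\right) = \left(\frac{1}{4} \left(- \frac{12}{71}\right) \left(- \frac{1}{143}\right) \left(2 + \frac{12}{71}\right) + 18554\right) - 120 = \left(\frac{1}{4} \left(- \frac{12}{71}\right) \left(- \frac{1}{143}\right) \frac{154}{71} + 18554\right) - 120 = \left(\frac{42}{65533} + 18554\right) - 120 = \frac{1215899324}{65533} - 120 = \frac{1208035364}{65533}$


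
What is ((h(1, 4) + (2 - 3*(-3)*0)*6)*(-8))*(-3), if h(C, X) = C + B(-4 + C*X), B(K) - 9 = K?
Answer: 528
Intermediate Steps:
B(K) = 9 + K
h(C, X) = 5 + C + C*X (h(C, X) = C + (9 + (-4 + C*X)) = C + (5 + C*X) = 5 + C + C*X)
((h(1, 4) + (2 - 3*(-3)*0)*6)*(-8))*(-3) = (((5 + 1 + 1*4) + (2 - 3*(-3)*0)*6)*(-8))*(-3) = (((5 + 1 + 4) + (2 + 9*0)*6)*(-8))*(-3) = ((10 + (2 + 0)*6)*(-8))*(-3) = ((10 + 2*6)*(-8))*(-3) = ((10 + 12)*(-8))*(-3) = (22*(-8))*(-3) = -176*(-3) = 528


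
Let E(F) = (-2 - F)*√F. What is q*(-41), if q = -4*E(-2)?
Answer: 0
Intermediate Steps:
E(F) = √F*(-2 - F)
q = 0 (q = -4*√(-2)*(-2 - 1*(-2)) = -4*I*√2*(-2 + 2) = -4*I*√2*0 = -4*0 = 0)
q*(-41) = 0*(-41) = 0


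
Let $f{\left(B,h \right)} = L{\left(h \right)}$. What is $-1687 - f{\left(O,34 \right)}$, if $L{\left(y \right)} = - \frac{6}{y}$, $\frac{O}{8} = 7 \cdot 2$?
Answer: $- \frac{28676}{17} \approx -1686.8$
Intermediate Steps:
$O = 112$ ($O = 8 \cdot 7 \cdot 2 = 8 \cdot 14 = 112$)
$f{\left(B,h \right)} = - \frac{6}{h}$
$-1687 - f{\left(O,34 \right)} = -1687 - - \frac{6}{34} = -1687 - \left(-6\right) \frac{1}{34} = -1687 - - \frac{3}{17} = -1687 + \frac{3}{17} = - \frac{28676}{17}$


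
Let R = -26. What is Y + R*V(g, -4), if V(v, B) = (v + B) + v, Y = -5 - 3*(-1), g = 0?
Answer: 102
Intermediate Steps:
Y = -2 (Y = -5 + 3 = -2)
V(v, B) = B + 2*v (V(v, B) = (B + v) + v = B + 2*v)
Y + R*V(g, -4) = -2 - 26*(-4 + 2*0) = -2 - 26*(-4 + 0) = -2 - 26*(-4) = -2 + 104 = 102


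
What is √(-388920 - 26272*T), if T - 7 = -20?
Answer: 2*I*√11846 ≈ 217.68*I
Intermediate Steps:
T = -13 (T = 7 - 20 = -13)
√(-388920 - 26272*T) = √(-388920 - 26272*(-13)) = √(-388920 + 341536) = √(-47384) = 2*I*√11846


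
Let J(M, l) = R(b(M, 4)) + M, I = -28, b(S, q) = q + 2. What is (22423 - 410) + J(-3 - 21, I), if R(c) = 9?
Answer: 21998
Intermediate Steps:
b(S, q) = 2 + q
J(M, l) = 9 + M
(22423 - 410) + J(-3 - 21, I) = (22423 - 410) + (9 + (-3 - 21)) = 22013 + (9 - 24) = 22013 - 15 = 21998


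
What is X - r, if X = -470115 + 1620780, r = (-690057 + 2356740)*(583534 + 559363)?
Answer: -1904845849986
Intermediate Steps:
r = 1904847000651 (r = 1666683*1142897 = 1904847000651)
X = 1150665
X - r = 1150665 - 1*1904847000651 = 1150665 - 1904847000651 = -1904845849986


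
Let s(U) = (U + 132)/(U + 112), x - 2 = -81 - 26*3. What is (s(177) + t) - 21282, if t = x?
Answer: -6195562/289 ≈ -21438.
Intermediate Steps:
x = -157 (x = 2 + (-81 - 26*3) = 2 + (-81 - 13*6) = 2 + (-81 - 78) = 2 - 159 = -157)
s(U) = (132 + U)/(112 + U)
t = -157
(s(177) + t) - 21282 = ((132 + 177)/(112 + 177) - 157) - 21282 = (309/289 - 157) - 21282 = -45064/289 - 21282 = -6195562/289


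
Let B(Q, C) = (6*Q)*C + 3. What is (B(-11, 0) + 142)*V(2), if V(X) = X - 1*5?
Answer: -435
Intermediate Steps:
V(X) = -5 + X (V(X) = X - 5 = -5 + X)
B(Q, C) = 3 + 6*C*Q (B(Q, C) = 6*C*Q + 3 = 3 + 6*C*Q)
(B(-11, 0) + 142)*V(2) = ((3 + 6*0*(-11)) + 142)*(-5 + 2) = ((3 + 0) + 142)*(-3) = (3 + 142)*(-3) = 145*(-3) = -435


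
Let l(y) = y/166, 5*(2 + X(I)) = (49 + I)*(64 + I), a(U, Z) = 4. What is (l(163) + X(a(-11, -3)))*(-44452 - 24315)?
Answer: -41082712373/830 ≈ -4.9497e+7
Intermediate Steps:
X(I) = -2 + (49 + I)*(64 + I)/5 (X(I) = -2 + ((49 + I)*(64 + I))/5 = -2 + (49 + I)*(64 + I)/5)
l(y) = y/166 (l(y) = y*(1/166) = y/166)
(l(163) + X(a(-11, -3)))*(-44452 - 24315) = ((1/166)*163 + (3126/5 + (⅕)*4² + (113/5)*4))*(-44452 - 24315) = (163/166 + (3126/5 + (⅕)*16 + 452/5))*(-68767) = (163/166 + (3126/5 + 16/5 + 452/5))*(-68767) = (163/166 + 3594/5)*(-68767) = (597419/830)*(-68767) = -41082712373/830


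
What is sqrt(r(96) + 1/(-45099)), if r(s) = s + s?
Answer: sqrt(43390284077)/15033 ≈ 13.856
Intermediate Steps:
r(s) = 2*s
sqrt(r(96) + 1/(-45099)) = sqrt(2*96 + 1/(-45099)) = sqrt(192 - 1/45099) = sqrt(8659007/45099) = sqrt(43390284077)/15033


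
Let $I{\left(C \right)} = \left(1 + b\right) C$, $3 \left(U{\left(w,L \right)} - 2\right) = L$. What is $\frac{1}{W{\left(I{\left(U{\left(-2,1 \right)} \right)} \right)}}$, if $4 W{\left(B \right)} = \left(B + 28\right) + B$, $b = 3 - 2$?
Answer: $\frac{3}{28} \approx 0.10714$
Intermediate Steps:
$U{\left(w,L \right)} = 2 + \frac{L}{3}$
$b = 1$
$I{\left(C \right)} = 2 C$ ($I{\left(C \right)} = \left(1 + 1\right) C = 2 C$)
$W{\left(B \right)} = 7 + \frac{B}{2}$ ($W{\left(B \right)} = \frac{\left(B + 28\right) + B}{4} = \frac{\left(28 + B\right) + B}{4} = \frac{28 + 2 B}{4} = 7 + \frac{B}{2}$)
$\frac{1}{W{\left(I{\left(U{\left(-2,1 \right)} \right)} \right)}} = \frac{1}{7 + \frac{2 \left(2 + \frac{1}{3} \cdot 1\right)}{2}} = \frac{1}{7 + \frac{2 \left(2 + \frac{1}{3}\right)}{2}} = \frac{1}{7 + \frac{2 \cdot \frac{7}{3}}{2}} = \frac{1}{7 + \frac{1}{2} \cdot \frac{14}{3}} = \frac{1}{7 + \frac{7}{3}} = \frac{1}{\frac{28}{3}} = \frac{3}{28}$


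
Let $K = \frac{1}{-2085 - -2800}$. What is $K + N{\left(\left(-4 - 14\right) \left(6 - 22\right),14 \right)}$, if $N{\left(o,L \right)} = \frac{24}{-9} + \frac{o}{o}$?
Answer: $- \frac{3572}{2145} \approx -1.6653$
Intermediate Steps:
$N{\left(o,L \right)} = - \frac{5}{3}$ ($N{\left(o,L \right)} = 24 \left(- \frac{1}{9}\right) + 1 = - \frac{8}{3} + 1 = - \frac{5}{3}$)
$K = \frac{1}{715}$ ($K = \frac{1}{-2085 + 2800} = \frac{1}{715} \approx 0.0013986$)
$K + N{\left(\left(-4 - 14\right) \left(6 - 22\right),14 \right)} = \frac{1}{715} - \frac{5}{3} = - \frac{3572}{2145}$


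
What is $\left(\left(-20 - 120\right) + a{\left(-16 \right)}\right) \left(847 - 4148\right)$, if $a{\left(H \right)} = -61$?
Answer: $663501$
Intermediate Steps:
$\left(\left(-20 - 120\right) + a{\left(-16 \right)}\right) \left(847 - 4148\right) = \left(\left(-20 - 120\right) - 61\right) \left(847 - 4148\right) = \left(\left(-20 - 120\right) - 61\right) \left(-3301\right) = \left(-140 - 61\right) \left(-3301\right) = \left(-201\right) \left(-3301\right) = 663501$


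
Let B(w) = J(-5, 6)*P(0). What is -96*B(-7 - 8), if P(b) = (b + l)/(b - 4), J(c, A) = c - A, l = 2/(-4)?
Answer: 132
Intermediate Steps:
l = -1/2 (l = 2*(-1/4) = -1/2 ≈ -0.50000)
P(b) = (-1/2 + b)/(-4 + b) (P(b) = (b - 1/2)/(b - 4) = (-1/2 + b)/(-4 + b))
B(w) = -11/8 (B(w) = (-5 - 1*6)*((-1/2 + 0)/(-4 + 0)) = (-5 - 6)*(-1/2/(-4)) = -(-11)*(-1)/(4*2) = -11*1/8 = -11/8)
-96*B(-7 - 8) = -96*(-11/8) = 132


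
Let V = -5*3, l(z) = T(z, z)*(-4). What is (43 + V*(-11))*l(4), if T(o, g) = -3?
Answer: 2496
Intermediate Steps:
l(z) = 12 (l(z) = -3*(-4) = 12)
V = -15
(43 + V*(-11))*l(4) = (43 - 15*(-11))*12 = (43 + 165)*12 = 208*12 = 2496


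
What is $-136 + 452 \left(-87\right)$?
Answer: $-39460$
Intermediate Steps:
$-136 + 452 \left(-87\right) = -136 - 39324 = -39460$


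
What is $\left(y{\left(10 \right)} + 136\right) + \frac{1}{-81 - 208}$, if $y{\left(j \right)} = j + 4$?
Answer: $\frac{43349}{289} \approx 150.0$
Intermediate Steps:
$y{\left(j \right)} = 4 + j$
$\left(y{\left(10 \right)} + 136\right) + \frac{1}{-81 - 208} = \left(\left(4 + 10\right) + 136\right) + \frac{1}{-81 - 208} = \left(14 + 136\right) + \frac{1}{-289} = 150 - \frac{1}{289} = \frac{43349}{289}$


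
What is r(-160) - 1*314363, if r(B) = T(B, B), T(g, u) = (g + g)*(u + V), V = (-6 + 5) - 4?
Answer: -261563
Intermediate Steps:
V = -5 (V = -1 - 4 = -5)
T(g, u) = 2*g*(-5 + u) (T(g, u) = (g + g)*(u - 5) = (2*g)*(-5 + u) = 2*g*(-5 + u))
r(B) = 2*B*(-5 + B)
r(-160) - 1*314363 = 2*(-160)*(-5 - 160) - 1*314363 = 2*(-160)*(-165) - 314363 = 52800 - 314363 = -261563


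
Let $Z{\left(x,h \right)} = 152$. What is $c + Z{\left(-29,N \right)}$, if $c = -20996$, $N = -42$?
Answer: $-20844$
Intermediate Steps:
$c + Z{\left(-29,N \right)} = -20996 + 152 = -20844$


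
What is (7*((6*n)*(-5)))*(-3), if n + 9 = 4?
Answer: -3150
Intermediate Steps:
n = -5 (n = -9 + 4 = -5)
(7*((6*n)*(-5)))*(-3) = (7*((6*(-5))*(-5)))*(-3) = (7*(-30*(-5)))*(-3) = (7*150)*(-3) = 1050*(-3) = -3150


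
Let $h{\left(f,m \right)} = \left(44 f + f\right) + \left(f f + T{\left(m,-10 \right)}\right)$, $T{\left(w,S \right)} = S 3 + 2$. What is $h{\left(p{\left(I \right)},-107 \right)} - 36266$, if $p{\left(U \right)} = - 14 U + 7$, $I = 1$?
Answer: $-36560$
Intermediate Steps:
$T{\left(w,S \right)} = 2 + 3 S$ ($T{\left(w,S \right)} = 3 S + 2 = 2 + 3 S$)
$p{\left(U \right)} = 7 - 14 U$
$h{\left(f,m \right)} = -28 + f^{2} + 45 f$ ($h{\left(f,m \right)} = \left(44 f + f\right) + \left(f f + \left(2 + 3 \left(-10\right)\right)\right) = 45 f + \left(f^{2} + \left(2 - 30\right)\right) = 45 f + \left(f^{2} - 28\right) = 45 f + \left(-28 + f^{2}\right) = -28 + f^{2} + 45 f$)
$h{\left(p{\left(I \right)},-107 \right)} - 36266 = \left(-28 + \left(7 - 14\right)^{2} + 45 \left(7 - 14\right)\right) - 36266 = \left(-28 + \left(-7\right)^{2} + 45 \left(-7\right)\right) - 36266 = \left(-28 + 49 - 315\right) - 36266 = -294 - 36266 = -36560$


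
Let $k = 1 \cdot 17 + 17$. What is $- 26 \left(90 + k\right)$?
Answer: $-3224$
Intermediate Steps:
$k = 34$ ($k = 17 + 17 = 34$)
$- 26 \left(90 + k\right) = - 26 \left(90 + 34\right) = \left(-26\right) 124 = -3224$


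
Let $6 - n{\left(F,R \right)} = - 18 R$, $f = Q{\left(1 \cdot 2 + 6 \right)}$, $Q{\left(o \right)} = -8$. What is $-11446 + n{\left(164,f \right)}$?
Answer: $-11584$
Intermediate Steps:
$f = -8$
$n{\left(F,R \right)} = 6 + 18 R$ ($n{\left(F,R \right)} = 6 - - 18 R = 6 + 18 R$)
$-11446 + n{\left(164,f \right)} = -11446 + \left(6 + 18 \left(-8\right)\right) = -11446 + \left(6 - 144\right) = -11446 - 138 = -11584$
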